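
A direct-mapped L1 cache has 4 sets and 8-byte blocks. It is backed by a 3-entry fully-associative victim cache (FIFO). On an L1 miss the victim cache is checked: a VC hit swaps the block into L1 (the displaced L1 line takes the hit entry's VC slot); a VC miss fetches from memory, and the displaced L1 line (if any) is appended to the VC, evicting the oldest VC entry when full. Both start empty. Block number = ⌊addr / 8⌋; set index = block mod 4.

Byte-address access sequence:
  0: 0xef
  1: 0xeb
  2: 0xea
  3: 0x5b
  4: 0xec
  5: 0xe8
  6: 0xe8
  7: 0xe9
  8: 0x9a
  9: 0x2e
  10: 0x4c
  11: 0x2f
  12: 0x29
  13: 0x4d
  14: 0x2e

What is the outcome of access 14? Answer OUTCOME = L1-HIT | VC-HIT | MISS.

OUTCOME = VC-HIT

#0 0xef→b29/s1 MISS; vc=[]
#1 0xeb→b29/s1 L1-HIT; vc=[]
#2 0xea→b29/s1 L1-HIT; vc=[]
#3 0x5b→b11/s3 MISS; vc=[]
#4 0xec→b29/s1 L1-HIT; vc=[]
#5 0xe8→b29/s1 L1-HIT; vc=[]
#6 0xe8→b29/s1 L1-HIT; vc=[]
#7 0xe9→b29/s1 L1-HIT; vc=[]
#8 0x9a→b19/s3 MISS; vc=[11]
#9 0x2e→b5/s1 MISS; vc=[11,29]
#10 0x4c→b9/s1 MISS; vc=[11,29,5]
#11 0x2f→b5/s1 VC-HIT; vc=[11,29,9]
#12 0x29→b5/s1 L1-HIT; vc=[11,29,9]
#13 0x4d→b9/s1 VC-HIT; vc=[11,29,5]
#14 0x2e→b5/s1 VC-HIT; vc=[11,29,9]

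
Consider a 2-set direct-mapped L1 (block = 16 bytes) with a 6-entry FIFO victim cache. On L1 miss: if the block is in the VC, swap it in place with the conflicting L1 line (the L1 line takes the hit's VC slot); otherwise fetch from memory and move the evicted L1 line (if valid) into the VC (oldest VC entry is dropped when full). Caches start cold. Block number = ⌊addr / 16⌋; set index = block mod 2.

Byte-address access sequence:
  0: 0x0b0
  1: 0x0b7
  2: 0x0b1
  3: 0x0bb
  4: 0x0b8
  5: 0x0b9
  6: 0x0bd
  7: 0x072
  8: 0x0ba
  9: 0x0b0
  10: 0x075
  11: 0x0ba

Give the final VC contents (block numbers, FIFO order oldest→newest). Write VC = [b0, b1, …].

  [0] addr=0xb0 blk=11 s=1: MISS | VC []
  [1] addr=0xb7 blk=11 s=1: L1-HIT | VC []
  [2] addr=0xb1 blk=11 s=1: L1-HIT | VC []
  [3] addr=0xbb blk=11 s=1: L1-HIT | VC []
  [4] addr=0xb8 blk=11 s=1: L1-HIT | VC []
  [5] addr=0xb9 blk=11 s=1: L1-HIT | VC []
  [6] addr=0xbd blk=11 s=1: L1-HIT | VC []
  [7] addr=0x72 blk=7 s=1: MISS | VC [11]
  [8] addr=0xba blk=11 s=1: VC-HIT | VC [7]
  [9] addr=0xb0 blk=11 s=1: L1-HIT | VC [7]
  [10] addr=0x75 blk=7 s=1: VC-HIT | VC [11]
  [11] addr=0xba blk=11 s=1: VC-HIT | VC [7]

VC = [7]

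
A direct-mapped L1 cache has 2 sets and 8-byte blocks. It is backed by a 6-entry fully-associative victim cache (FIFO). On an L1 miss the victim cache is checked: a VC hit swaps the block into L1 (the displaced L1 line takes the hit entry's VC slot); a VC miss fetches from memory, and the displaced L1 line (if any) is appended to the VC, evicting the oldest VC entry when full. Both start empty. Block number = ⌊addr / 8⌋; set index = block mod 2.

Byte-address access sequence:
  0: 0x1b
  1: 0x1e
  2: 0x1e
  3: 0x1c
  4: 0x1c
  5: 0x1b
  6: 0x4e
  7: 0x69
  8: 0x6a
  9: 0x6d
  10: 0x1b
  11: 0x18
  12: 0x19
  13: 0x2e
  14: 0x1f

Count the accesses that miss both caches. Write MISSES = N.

#0 0x1b→b3/s1 MISS; vc=[]
#1 0x1e→b3/s1 L1-HIT; vc=[]
#2 0x1e→b3/s1 L1-HIT; vc=[]
#3 0x1c→b3/s1 L1-HIT; vc=[]
#4 0x1c→b3/s1 L1-HIT; vc=[]
#5 0x1b→b3/s1 L1-HIT; vc=[]
#6 0x4e→b9/s1 MISS; vc=[3]
#7 0x69→b13/s1 MISS; vc=[3,9]
#8 0x6a→b13/s1 L1-HIT; vc=[3,9]
#9 0x6d→b13/s1 L1-HIT; vc=[3,9]
#10 0x1b→b3/s1 VC-HIT; vc=[13,9]
#11 0x18→b3/s1 L1-HIT; vc=[13,9]
#12 0x19→b3/s1 L1-HIT; vc=[13,9]
#13 0x2e→b5/s1 MISS; vc=[13,9,3]
#14 0x1f→b3/s1 VC-HIT; vc=[13,9,5]

MISSES = 4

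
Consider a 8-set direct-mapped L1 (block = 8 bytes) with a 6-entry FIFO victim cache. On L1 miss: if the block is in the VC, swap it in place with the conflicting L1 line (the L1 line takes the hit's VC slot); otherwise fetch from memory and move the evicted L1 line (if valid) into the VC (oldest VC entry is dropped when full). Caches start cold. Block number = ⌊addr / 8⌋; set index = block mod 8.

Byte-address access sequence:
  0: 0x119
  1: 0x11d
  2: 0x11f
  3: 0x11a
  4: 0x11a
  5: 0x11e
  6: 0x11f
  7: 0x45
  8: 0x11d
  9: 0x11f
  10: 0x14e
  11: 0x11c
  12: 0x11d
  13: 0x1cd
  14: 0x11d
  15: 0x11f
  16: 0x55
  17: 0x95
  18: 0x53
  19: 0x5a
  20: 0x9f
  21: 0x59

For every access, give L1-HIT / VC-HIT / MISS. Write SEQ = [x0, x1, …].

SEQ = [MISS, L1-HIT, L1-HIT, L1-HIT, L1-HIT, L1-HIT, L1-HIT, MISS, L1-HIT, L1-HIT, MISS, L1-HIT, L1-HIT, MISS, L1-HIT, L1-HIT, MISS, MISS, VC-HIT, MISS, MISS, VC-HIT]

#0 0x119→b35/s3 MISS; vc=[]
#1 0x11d→b35/s3 L1-HIT; vc=[]
#2 0x11f→b35/s3 L1-HIT; vc=[]
#3 0x11a→b35/s3 L1-HIT; vc=[]
#4 0x11a→b35/s3 L1-HIT; vc=[]
#5 0x11e→b35/s3 L1-HIT; vc=[]
#6 0x11f→b35/s3 L1-HIT; vc=[]
#7 0x45→b8/s0 MISS; vc=[]
#8 0x11d→b35/s3 L1-HIT; vc=[]
#9 0x11f→b35/s3 L1-HIT; vc=[]
#10 0x14e→b41/s1 MISS; vc=[]
#11 0x11c→b35/s3 L1-HIT; vc=[]
#12 0x11d→b35/s3 L1-HIT; vc=[]
#13 0x1cd→b57/s1 MISS; vc=[41]
#14 0x11d→b35/s3 L1-HIT; vc=[41]
#15 0x11f→b35/s3 L1-HIT; vc=[41]
#16 0x55→b10/s2 MISS; vc=[41]
#17 0x95→b18/s2 MISS; vc=[41,10]
#18 0x53→b10/s2 VC-HIT; vc=[41,18]
#19 0x5a→b11/s3 MISS; vc=[41,18,35]
#20 0x9f→b19/s3 MISS; vc=[41,18,35,11]
#21 0x59→b11/s3 VC-HIT; vc=[41,18,35,19]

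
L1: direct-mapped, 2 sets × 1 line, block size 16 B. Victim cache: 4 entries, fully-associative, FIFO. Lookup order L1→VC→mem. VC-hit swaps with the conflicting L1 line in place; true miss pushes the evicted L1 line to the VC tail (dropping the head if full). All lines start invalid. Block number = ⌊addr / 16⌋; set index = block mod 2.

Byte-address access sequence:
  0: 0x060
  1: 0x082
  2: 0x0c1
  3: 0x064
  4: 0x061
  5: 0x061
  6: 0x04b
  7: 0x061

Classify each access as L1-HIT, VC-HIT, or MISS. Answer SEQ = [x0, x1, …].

SEQ = [MISS, MISS, MISS, VC-HIT, L1-HIT, L1-HIT, MISS, VC-HIT]

  [0] addr=0x60 blk=6 s=0: MISS | VC []
  [1] addr=0x82 blk=8 s=0: MISS | VC [6]
  [2] addr=0xc1 blk=12 s=0: MISS | VC [6, 8]
  [3] addr=0x64 blk=6 s=0: VC-HIT | VC [12, 8]
  [4] addr=0x61 blk=6 s=0: L1-HIT | VC [12, 8]
  [5] addr=0x61 blk=6 s=0: L1-HIT | VC [12, 8]
  [6] addr=0x4b blk=4 s=0: MISS | VC [12, 8, 6]
  [7] addr=0x61 blk=6 s=0: VC-HIT | VC [12, 8, 4]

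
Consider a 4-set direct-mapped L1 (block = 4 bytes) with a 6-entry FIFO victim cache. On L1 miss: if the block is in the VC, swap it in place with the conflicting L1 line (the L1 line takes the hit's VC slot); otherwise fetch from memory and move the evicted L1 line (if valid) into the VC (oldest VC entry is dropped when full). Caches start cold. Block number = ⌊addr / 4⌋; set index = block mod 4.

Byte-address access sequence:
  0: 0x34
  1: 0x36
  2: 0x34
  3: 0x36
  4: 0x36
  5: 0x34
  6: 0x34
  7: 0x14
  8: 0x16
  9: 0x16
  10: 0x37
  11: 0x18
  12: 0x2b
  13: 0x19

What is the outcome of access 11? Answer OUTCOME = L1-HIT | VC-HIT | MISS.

OUTCOME = MISS

0: 0x34 (blk 13, set 1) → MISS  vc=[]
1: 0x36 (blk 13, set 1) → L1-HIT  vc=[]
2: 0x34 (blk 13, set 1) → L1-HIT  vc=[]
3: 0x36 (blk 13, set 1) → L1-HIT  vc=[]
4: 0x36 (blk 13, set 1) → L1-HIT  vc=[]
5: 0x34 (blk 13, set 1) → L1-HIT  vc=[]
6: 0x34 (blk 13, set 1) → L1-HIT  vc=[]
7: 0x14 (blk 5, set 1) → MISS  vc=[13]
8: 0x16 (blk 5, set 1) → L1-HIT  vc=[13]
9: 0x16 (blk 5, set 1) → L1-HIT  vc=[13]
10: 0x37 (blk 13, set 1) → VC-HIT  vc=[5]
11: 0x18 (blk 6, set 2) → MISS  vc=[5]
12: 0x2b (blk 10, set 2) → MISS  vc=[5, 6]
13: 0x19 (blk 6, set 2) → VC-HIT  vc=[5, 10]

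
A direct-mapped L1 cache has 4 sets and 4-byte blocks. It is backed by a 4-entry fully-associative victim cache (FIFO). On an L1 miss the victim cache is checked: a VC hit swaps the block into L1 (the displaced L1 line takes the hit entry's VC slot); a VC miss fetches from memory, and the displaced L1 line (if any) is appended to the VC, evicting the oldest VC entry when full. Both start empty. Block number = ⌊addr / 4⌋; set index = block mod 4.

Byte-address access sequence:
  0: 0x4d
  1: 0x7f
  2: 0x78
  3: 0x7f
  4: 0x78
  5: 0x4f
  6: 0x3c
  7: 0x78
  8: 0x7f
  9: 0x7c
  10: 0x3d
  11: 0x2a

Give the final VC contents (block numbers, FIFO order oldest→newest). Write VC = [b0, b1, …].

  [0] addr=0x4d blk=19 s=3: MISS | VC []
  [1] addr=0x7f blk=31 s=3: MISS | VC [19]
  [2] addr=0x78 blk=30 s=2: MISS | VC [19]
  [3] addr=0x7f blk=31 s=3: L1-HIT | VC [19]
  [4] addr=0x78 blk=30 s=2: L1-HIT | VC [19]
  [5] addr=0x4f blk=19 s=3: VC-HIT | VC [31]
  [6] addr=0x3c blk=15 s=3: MISS | VC [31, 19]
  [7] addr=0x78 blk=30 s=2: L1-HIT | VC [31, 19]
  [8] addr=0x7f blk=31 s=3: VC-HIT | VC [15, 19]
  [9] addr=0x7c blk=31 s=3: L1-HIT | VC [15, 19]
  [10] addr=0x3d blk=15 s=3: VC-HIT | VC [31, 19]
  [11] addr=0x2a blk=10 s=2: MISS | VC [31, 19, 30]

VC = [31, 19, 30]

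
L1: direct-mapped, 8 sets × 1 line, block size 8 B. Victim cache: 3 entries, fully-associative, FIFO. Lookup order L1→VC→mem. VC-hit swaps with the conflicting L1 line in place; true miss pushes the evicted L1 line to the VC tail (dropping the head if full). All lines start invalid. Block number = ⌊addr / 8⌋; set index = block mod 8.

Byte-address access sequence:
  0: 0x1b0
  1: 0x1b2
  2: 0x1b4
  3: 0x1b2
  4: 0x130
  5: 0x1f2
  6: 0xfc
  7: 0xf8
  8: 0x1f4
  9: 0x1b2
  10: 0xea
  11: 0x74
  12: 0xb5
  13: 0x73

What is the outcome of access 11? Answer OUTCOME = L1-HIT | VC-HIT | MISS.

0: 0x1b0 (blk 54, set 6) → MISS  vc=[]
1: 0x1b2 (blk 54, set 6) → L1-HIT  vc=[]
2: 0x1b4 (blk 54, set 6) → L1-HIT  vc=[]
3: 0x1b2 (blk 54, set 6) → L1-HIT  vc=[]
4: 0x130 (blk 38, set 6) → MISS  vc=[54]
5: 0x1f2 (blk 62, set 6) → MISS  vc=[54, 38]
6: 0xfc (blk 31, set 7) → MISS  vc=[54, 38]
7: 0xf8 (blk 31, set 7) → L1-HIT  vc=[54, 38]
8: 0x1f4 (blk 62, set 6) → L1-HIT  vc=[54, 38]
9: 0x1b2 (blk 54, set 6) → VC-HIT  vc=[62, 38]
10: 0xea (blk 29, set 5) → MISS  vc=[62, 38]
11: 0x74 (blk 14, set 6) → MISS  vc=[62, 38, 54]
12: 0xb5 (blk 22, set 6) → MISS  vc=[38, 54, 14]
13: 0x73 (blk 14, set 6) → VC-HIT  vc=[38, 54, 22]

OUTCOME = MISS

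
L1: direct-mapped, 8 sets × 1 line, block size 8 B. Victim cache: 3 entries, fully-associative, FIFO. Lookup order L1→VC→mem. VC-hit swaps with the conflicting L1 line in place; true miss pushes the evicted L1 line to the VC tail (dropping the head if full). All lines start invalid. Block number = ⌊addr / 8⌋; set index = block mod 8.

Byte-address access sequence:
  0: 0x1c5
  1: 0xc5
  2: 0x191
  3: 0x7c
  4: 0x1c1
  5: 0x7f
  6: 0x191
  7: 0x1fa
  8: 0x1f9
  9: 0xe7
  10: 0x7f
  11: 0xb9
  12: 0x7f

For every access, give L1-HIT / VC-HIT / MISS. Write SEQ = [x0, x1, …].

SEQ = [MISS, MISS, MISS, MISS, VC-HIT, L1-HIT, L1-HIT, MISS, L1-HIT, MISS, VC-HIT, MISS, VC-HIT]

0: 0x1c5 (blk 56, set 0) → MISS  vc=[]
1: 0xc5 (blk 24, set 0) → MISS  vc=[56]
2: 0x191 (blk 50, set 2) → MISS  vc=[56]
3: 0x7c (blk 15, set 7) → MISS  vc=[56]
4: 0x1c1 (blk 56, set 0) → VC-HIT  vc=[24]
5: 0x7f (blk 15, set 7) → L1-HIT  vc=[24]
6: 0x191 (blk 50, set 2) → L1-HIT  vc=[24]
7: 0x1fa (blk 63, set 7) → MISS  vc=[24, 15]
8: 0x1f9 (blk 63, set 7) → L1-HIT  vc=[24, 15]
9: 0xe7 (blk 28, set 4) → MISS  vc=[24, 15]
10: 0x7f (blk 15, set 7) → VC-HIT  vc=[24, 63]
11: 0xb9 (blk 23, set 7) → MISS  vc=[24, 63, 15]
12: 0x7f (blk 15, set 7) → VC-HIT  vc=[24, 63, 23]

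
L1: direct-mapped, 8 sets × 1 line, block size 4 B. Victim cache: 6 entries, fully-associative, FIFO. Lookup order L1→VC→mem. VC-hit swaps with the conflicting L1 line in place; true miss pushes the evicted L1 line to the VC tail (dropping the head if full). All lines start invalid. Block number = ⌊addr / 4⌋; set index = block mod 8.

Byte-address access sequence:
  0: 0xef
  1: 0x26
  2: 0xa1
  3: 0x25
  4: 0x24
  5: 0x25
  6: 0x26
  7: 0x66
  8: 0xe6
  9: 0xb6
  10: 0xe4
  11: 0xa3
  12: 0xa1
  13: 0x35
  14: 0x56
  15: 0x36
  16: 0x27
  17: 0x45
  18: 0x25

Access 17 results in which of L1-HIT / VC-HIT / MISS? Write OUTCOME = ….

OUTCOME = MISS

  [0] addr=0xef blk=59 s=3: MISS | VC []
  [1] addr=0x26 blk=9 s=1: MISS | VC []
  [2] addr=0xa1 blk=40 s=0: MISS | VC []
  [3] addr=0x25 blk=9 s=1: L1-HIT | VC []
  [4] addr=0x24 blk=9 s=1: L1-HIT | VC []
  [5] addr=0x25 blk=9 s=1: L1-HIT | VC []
  [6] addr=0x26 blk=9 s=1: L1-HIT | VC []
  [7] addr=0x66 blk=25 s=1: MISS | VC [9]
  [8] addr=0xe6 blk=57 s=1: MISS | VC [9, 25]
  [9] addr=0xb6 blk=45 s=5: MISS | VC [9, 25]
  [10] addr=0xe4 blk=57 s=1: L1-HIT | VC [9, 25]
  [11] addr=0xa3 blk=40 s=0: L1-HIT | VC [9, 25]
  [12] addr=0xa1 blk=40 s=0: L1-HIT | VC [9, 25]
  [13] addr=0x35 blk=13 s=5: MISS | VC [9, 25, 45]
  [14] addr=0x56 blk=21 s=5: MISS | VC [9, 25, 45, 13]
  [15] addr=0x36 blk=13 s=5: VC-HIT | VC [9, 25, 45, 21]
  [16] addr=0x27 blk=9 s=1: VC-HIT | VC [57, 25, 45, 21]
  [17] addr=0x45 blk=17 s=1: MISS | VC [57, 25, 45, 21, 9]
  [18] addr=0x25 blk=9 s=1: VC-HIT | VC [57, 25, 45, 21, 17]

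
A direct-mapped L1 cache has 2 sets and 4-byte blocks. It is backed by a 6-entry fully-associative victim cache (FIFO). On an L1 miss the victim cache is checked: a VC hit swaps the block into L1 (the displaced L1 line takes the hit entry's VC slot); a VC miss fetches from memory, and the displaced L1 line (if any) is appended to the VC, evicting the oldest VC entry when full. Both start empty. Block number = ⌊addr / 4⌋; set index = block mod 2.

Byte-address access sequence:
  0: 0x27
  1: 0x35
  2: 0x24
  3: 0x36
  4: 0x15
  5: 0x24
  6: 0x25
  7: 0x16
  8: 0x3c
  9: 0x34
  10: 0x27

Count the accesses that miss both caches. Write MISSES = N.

#0 0x27→b9/s1 MISS; vc=[]
#1 0x35→b13/s1 MISS; vc=[9]
#2 0x24→b9/s1 VC-HIT; vc=[13]
#3 0x36→b13/s1 VC-HIT; vc=[9]
#4 0x15→b5/s1 MISS; vc=[9,13]
#5 0x24→b9/s1 VC-HIT; vc=[5,13]
#6 0x25→b9/s1 L1-HIT; vc=[5,13]
#7 0x16→b5/s1 VC-HIT; vc=[9,13]
#8 0x3c→b15/s1 MISS; vc=[9,13,5]
#9 0x34→b13/s1 VC-HIT; vc=[9,15,5]
#10 0x27→b9/s1 VC-HIT; vc=[13,15,5]

MISSES = 4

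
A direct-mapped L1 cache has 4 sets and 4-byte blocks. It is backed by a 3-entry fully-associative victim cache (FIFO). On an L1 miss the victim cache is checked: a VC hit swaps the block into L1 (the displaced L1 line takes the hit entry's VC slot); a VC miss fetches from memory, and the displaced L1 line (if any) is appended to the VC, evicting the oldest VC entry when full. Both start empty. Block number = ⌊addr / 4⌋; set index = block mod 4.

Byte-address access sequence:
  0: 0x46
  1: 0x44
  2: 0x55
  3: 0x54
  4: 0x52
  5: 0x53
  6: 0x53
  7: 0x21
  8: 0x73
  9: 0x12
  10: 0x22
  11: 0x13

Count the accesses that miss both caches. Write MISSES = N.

  [0] addr=0x46 blk=17 s=1: MISS | VC []
  [1] addr=0x44 blk=17 s=1: L1-HIT | VC []
  [2] addr=0x55 blk=21 s=1: MISS | VC [17]
  [3] addr=0x54 blk=21 s=1: L1-HIT | VC [17]
  [4] addr=0x52 blk=20 s=0: MISS | VC [17]
  [5] addr=0x53 blk=20 s=0: L1-HIT | VC [17]
  [6] addr=0x53 blk=20 s=0: L1-HIT | VC [17]
  [7] addr=0x21 blk=8 s=0: MISS | VC [17, 20]
  [8] addr=0x73 blk=28 s=0: MISS | VC [17, 20, 8]
  [9] addr=0x12 blk=4 s=0: MISS | VC [20, 8, 28]
  [10] addr=0x22 blk=8 s=0: VC-HIT | VC [20, 4, 28]
  [11] addr=0x13 blk=4 s=0: VC-HIT | VC [20, 8, 28]

MISSES = 6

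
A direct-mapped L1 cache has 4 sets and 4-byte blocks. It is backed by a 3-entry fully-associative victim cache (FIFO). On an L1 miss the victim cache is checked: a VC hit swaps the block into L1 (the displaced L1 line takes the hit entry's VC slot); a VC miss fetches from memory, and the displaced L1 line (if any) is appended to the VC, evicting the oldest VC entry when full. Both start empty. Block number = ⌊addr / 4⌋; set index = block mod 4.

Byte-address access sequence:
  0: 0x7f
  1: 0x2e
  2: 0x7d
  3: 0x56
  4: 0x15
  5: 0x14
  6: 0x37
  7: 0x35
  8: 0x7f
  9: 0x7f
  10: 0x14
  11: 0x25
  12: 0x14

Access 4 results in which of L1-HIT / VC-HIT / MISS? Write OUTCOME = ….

0: 0x7f (blk 31, set 3) → MISS  vc=[]
1: 0x2e (blk 11, set 3) → MISS  vc=[31]
2: 0x7d (blk 31, set 3) → VC-HIT  vc=[11]
3: 0x56 (blk 21, set 1) → MISS  vc=[11]
4: 0x15 (blk 5, set 1) → MISS  vc=[11, 21]
5: 0x14 (blk 5, set 1) → L1-HIT  vc=[11, 21]
6: 0x37 (blk 13, set 1) → MISS  vc=[11, 21, 5]
7: 0x35 (blk 13, set 1) → L1-HIT  vc=[11, 21, 5]
8: 0x7f (blk 31, set 3) → L1-HIT  vc=[11, 21, 5]
9: 0x7f (blk 31, set 3) → L1-HIT  vc=[11, 21, 5]
10: 0x14 (blk 5, set 1) → VC-HIT  vc=[11, 21, 13]
11: 0x25 (blk 9, set 1) → MISS  vc=[21, 13, 5]
12: 0x14 (blk 5, set 1) → VC-HIT  vc=[21, 13, 9]

OUTCOME = MISS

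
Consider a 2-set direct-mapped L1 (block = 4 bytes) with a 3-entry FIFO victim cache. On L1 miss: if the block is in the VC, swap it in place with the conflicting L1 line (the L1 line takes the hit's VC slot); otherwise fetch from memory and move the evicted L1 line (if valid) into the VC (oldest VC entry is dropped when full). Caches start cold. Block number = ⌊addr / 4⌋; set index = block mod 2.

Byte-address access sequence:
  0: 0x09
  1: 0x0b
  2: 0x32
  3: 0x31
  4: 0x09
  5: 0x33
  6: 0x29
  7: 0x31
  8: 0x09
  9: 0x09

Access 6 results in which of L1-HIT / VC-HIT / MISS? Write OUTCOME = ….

  [0] addr=0x9 blk=2 s=0: MISS | VC []
  [1] addr=0xb blk=2 s=0: L1-HIT | VC []
  [2] addr=0x32 blk=12 s=0: MISS | VC [2]
  [3] addr=0x31 blk=12 s=0: L1-HIT | VC [2]
  [4] addr=0x9 blk=2 s=0: VC-HIT | VC [12]
  [5] addr=0x33 blk=12 s=0: VC-HIT | VC [2]
  [6] addr=0x29 blk=10 s=0: MISS | VC [2, 12]
  [7] addr=0x31 blk=12 s=0: VC-HIT | VC [2, 10]
  [8] addr=0x9 blk=2 s=0: VC-HIT | VC [12, 10]
  [9] addr=0x9 blk=2 s=0: L1-HIT | VC [12, 10]

OUTCOME = MISS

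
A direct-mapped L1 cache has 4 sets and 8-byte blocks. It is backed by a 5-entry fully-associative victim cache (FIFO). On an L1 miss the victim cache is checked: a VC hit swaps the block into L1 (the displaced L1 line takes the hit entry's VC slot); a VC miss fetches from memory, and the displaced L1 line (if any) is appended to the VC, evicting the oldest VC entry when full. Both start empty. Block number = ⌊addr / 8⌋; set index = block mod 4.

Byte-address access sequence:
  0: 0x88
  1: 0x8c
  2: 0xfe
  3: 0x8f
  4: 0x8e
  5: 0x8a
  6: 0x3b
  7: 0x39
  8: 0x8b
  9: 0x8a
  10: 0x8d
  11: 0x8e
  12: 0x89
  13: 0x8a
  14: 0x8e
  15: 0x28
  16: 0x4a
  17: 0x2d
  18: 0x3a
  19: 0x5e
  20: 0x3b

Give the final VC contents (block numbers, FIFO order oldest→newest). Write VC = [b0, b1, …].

0: 0x88 (blk 17, set 1) → MISS  vc=[]
1: 0x8c (blk 17, set 1) → L1-HIT  vc=[]
2: 0xfe (blk 31, set 3) → MISS  vc=[]
3: 0x8f (blk 17, set 1) → L1-HIT  vc=[]
4: 0x8e (blk 17, set 1) → L1-HIT  vc=[]
5: 0x8a (blk 17, set 1) → L1-HIT  vc=[]
6: 0x3b (blk 7, set 3) → MISS  vc=[31]
7: 0x39 (blk 7, set 3) → L1-HIT  vc=[31]
8: 0x8b (blk 17, set 1) → L1-HIT  vc=[31]
9: 0x8a (blk 17, set 1) → L1-HIT  vc=[31]
10: 0x8d (blk 17, set 1) → L1-HIT  vc=[31]
11: 0x8e (blk 17, set 1) → L1-HIT  vc=[31]
12: 0x89 (blk 17, set 1) → L1-HIT  vc=[31]
13: 0x8a (blk 17, set 1) → L1-HIT  vc=[31]
14: 0x8e (blk 17, set 1) → L1-HIT  vc=[31]
15: 0x28 (blk 5, set 1) → MISS  vc=[31, 17]
16: 0x4a (blk 9, set 1) → MISS  vc=[31, 17, 5]
17: 0x2d (blk 5, set 1) → VC-HIT  vc=[31, 17, 9]
18: 0x3a (blk 7, set 3) → L1-HIT  vc=[31, 17, 9]
19: 0x5e (blk 11, set 3) → MISS  vc=[31, 17, 9, 7]
20: 0x3b (blk 7, set 3) → VC-HIT  vc=[31, 17, 9, 11]

VC = [31, 17, 9, 11]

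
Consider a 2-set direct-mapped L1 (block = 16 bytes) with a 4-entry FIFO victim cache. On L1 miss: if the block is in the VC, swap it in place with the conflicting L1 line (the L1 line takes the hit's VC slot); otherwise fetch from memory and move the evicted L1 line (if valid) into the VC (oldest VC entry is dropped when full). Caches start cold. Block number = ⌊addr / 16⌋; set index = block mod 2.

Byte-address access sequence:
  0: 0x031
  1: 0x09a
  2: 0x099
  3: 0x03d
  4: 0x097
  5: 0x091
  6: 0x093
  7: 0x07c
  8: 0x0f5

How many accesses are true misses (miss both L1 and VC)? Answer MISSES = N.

MISSES = 4

#0 0x31→b3/s1 MISS; vc=[]
#1 0x9a→b9/s1 MISS; vc=[3]
#2 0x99→b9/s1 L1-HIT; vc=[3]
#3 0x3d→b3/s1 VC-HIT; vc=[9]
#4 0x97→b9/s1 VC-HIT; vc=[3]
#5 0x91→b9/s1 L1-HIT; vc=[3]
#6 0x93→b9/s1 L1-HIT; vc=[3]
#7 0x7c→b7/s1 MISS; vc=[3,9]
#8 0xf5→b15/s1 MISS; vc=[3,9,7]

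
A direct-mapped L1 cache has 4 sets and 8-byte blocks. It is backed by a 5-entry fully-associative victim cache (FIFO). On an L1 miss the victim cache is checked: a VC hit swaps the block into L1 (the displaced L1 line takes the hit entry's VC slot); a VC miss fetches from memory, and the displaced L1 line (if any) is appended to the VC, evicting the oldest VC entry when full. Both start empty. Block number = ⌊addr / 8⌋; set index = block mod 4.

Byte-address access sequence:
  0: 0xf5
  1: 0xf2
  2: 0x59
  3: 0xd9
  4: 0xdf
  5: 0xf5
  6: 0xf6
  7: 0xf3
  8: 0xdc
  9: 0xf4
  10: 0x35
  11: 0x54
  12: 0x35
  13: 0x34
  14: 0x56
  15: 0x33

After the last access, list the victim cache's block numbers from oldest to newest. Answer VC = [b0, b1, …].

VC = [11, 30, 10]

0: 0xf5 (blk 30, set 2) → MISS  vc=[]
1: 0xf2 (blk 30, set 2) → L1-HIT  vc=[]
2: 0x59 (blk 11, set 3) → MISS  vc=[]
3: 0xd9 (blk 27, set 3) → MISS  vc=[11]
4: 0xdf (blk 27, set 3) → L1-HIT  vc=[11]
5: 0xf5 (blk 30, set 2) → L1-HIT  vc=[11]
6: 0xf6 (blk 30, set 2) → L1-HIT  vc=[11]
7: 0xf3 (blk 30, set 2) → L1-HIT  vc=[11]
8: 0xdc (blk 27, set 3) → L1-HIT  vc=[11]
9: 0xf4 (blk 30, set 2) → L1-HIT  vc=[11]
10: 0x35 (blk 6, set 2) → MISS  vc=[11, 30]
11: 0x54 (blk 10, set 2) → MISS  vc=[11, 30, 6]
12: 0x35 (blk 6, set 2) → VC-HIT  vc=[11, 30, 10]
13: 0x34 (blk 6, set 2) → L1-HIT  vc=[11, 30, 10]
14: 0x56 (blk 10, set 2) → VC-HIT  vc=[11, 30, 6]
15: 0x33 (blk 6, set 2) → VC-HIT  vc=[11, 30, 10]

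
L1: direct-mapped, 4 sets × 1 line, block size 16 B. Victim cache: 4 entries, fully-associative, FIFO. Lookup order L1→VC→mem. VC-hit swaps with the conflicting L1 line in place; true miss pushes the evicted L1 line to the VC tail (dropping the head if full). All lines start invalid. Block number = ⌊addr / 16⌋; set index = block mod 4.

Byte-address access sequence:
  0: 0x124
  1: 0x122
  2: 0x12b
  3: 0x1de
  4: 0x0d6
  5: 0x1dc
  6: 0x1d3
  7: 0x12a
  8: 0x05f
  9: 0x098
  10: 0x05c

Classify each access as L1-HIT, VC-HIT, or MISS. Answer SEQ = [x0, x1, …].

SEQ = [MISS, L1-HIT, L1-HIT, MISS, MISS, VC-HIT, L1-HIT, L1-HIT, MISS, MISS, VC-HIT]

  [0] addr=0x124 blk=18 s=2: MISS | VC []
  [1] addr=0x122 blk=18 s=2: L1-HIT | VC []
  [2] addr=0x12b blk=18 s=2: L1-HIT | VC []
  [3] addr=0x1de blk=29 s=1: MISS | VC []
  [4] addr=0xd6 blk=13 s=1: MISS | VC [29]
  [5] addr=0x1dc blk=29 s=1: VC-HIT | VC [13]
  [6] addr=0x1d3 blk=29 s=1: L1-HIT | VC [13]
  [7] addr=0x12a blk=18 s=2: L1-HIT | VC [13]
  [8] addr=0x5f blk=5 s=1: MISS | VC [13, 29]
  [9] addr=0x98 blk=9 s=1: MISS | VC [13, 29, 5]
  [10] addr=0x5c blk=5 s=1: VC-HIT | VC [13, 29, 9]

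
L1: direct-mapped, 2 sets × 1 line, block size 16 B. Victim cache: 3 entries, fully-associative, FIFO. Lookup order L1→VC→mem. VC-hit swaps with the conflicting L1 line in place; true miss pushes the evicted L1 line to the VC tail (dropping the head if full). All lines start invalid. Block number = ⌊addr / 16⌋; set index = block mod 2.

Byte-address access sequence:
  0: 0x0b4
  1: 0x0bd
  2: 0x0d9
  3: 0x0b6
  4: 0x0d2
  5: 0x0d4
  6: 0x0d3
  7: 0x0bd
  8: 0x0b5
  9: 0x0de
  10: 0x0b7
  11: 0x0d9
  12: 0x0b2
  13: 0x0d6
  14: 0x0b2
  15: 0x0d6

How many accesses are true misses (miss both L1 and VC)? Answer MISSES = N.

MISSES = 2

0: 0xb4 (blk 11, set 1) → MISS  vc=[]
1: 0xbd (blk 11, set 1) → L1-HIT  vc=[]
2: 0xd9 (blk 13, set 1) → MISS  vc=[11]
3: 0xb6 (blk 11, set 1) → VC-HIT  vc=[13]
4: 0xd2 (blk 13, set 1) → VC-HIT  vc=[11]
5: 0xd4 (blk 13, set 1) → L1-HIT  vc=[11]
6: 0xd3 (blk 13, set 1) → L1-HIT  vc=[11]
7: 0xbd (blk 11, set 1) → VC-HIT  vc=[13]
8: 0xb5 (blk 11, set 1) → L1-HIT  vc=[13]
9: 0xde (blk 13, set 1) → VC-HIT  vc=[11]
10: 0xb7 (blk 11, set 1) → VC-HIT  vc=[13]
11: 0xd9 (blk 13, set 1) → VC-HIT  vc=[11]
12: 0xb2 (blk 11, set 1) → VC-HIT  vc=[13]
13: 0xd6 (blk 13, set 1) → VC-HIT  vc=[11]
14: 0xb2 (blk 11, set 1) → VC-HIT  vc=[13]
15: 0xd6 (blk 13, set 1) → VC-HIT  vc=[11]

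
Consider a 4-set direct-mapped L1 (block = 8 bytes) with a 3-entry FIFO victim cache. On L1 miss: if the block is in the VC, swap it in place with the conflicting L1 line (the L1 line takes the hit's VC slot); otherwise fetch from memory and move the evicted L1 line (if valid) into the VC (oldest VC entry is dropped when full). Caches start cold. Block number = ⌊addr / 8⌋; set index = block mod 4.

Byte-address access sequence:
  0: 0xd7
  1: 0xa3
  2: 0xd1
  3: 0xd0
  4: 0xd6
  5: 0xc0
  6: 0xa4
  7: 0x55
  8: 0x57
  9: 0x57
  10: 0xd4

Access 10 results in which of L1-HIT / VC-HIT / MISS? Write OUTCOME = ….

#0 0xd7→b26/s2 MISS; vc=[]
#1 0xa3→b20/s0 MISS; vc=[]
#2 0xd1→b26/s2 L1-HIT; vc=[]
#3 0xd0→b26/s2 L1-HIT; vc=[]
#4 0xd6→b26/s2 L1-HIT; vc=[]
#5 0xc0→b24/s0 MISS; vc=[20]
#6 0xa4→b20/s0 VC-HIT; vc=[24]
#7 0x55→b10/s2 MISS; vc=[24,26]
#8 0x57→b10/s2 L1-HIT; vc=[24,26]
#9 0x57→b10/s2 L1-HIT; vc=[24,26]
#10 0xd4→b26/s2 VC-HIT; vc=[24,10]

OUTCOME = VC-HIT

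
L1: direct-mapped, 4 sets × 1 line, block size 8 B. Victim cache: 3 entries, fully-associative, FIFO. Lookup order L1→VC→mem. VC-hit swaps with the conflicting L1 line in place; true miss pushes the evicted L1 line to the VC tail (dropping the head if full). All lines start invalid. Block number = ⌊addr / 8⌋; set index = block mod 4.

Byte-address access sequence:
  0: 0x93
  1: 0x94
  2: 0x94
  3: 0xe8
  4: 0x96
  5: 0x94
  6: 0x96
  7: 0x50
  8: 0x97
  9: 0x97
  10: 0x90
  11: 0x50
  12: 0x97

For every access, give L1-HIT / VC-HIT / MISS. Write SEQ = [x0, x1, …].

SEQ = [MISS, L1-HIT, L1-HIT, MISS, L1-HIT, L1-HIT, L1-HIT, MISS, VC-HIT, L1-HIT, L1-HIT, VC-HIT, VC-HIT]

0: 0x93 (blk 18, set 2) → MISS  vc=[]
1: 0x94 (blk 18, set 2) → L1-HIT  vc=[]
2: 0x94 (blk 18, set 2) → L1-HIT  vc=[]
3: 0xe8 (blk 29, set 1) → MISS  vc=[]
4: 0x96 (blk 18, set 2) → L1-HIT  vc=[]
5: 0x94 (blk 18, set 2) → L1-HIT  vc=[]
6: 0x96 (blk 18, set 2) → L1-HIT  vc=[]
7: 0x50 (blk 10, set 2) → MISS  vc=[18]
8: 0x97 (blk 18, set 2) → VC-HIT  vc=[10]
9: 0x97 (blk 18, set 2) → L1-HIT  vc=[10]
10: 0x90 (blk 18, set 2) → L1-HIT  vc=[10]
11: 0x50 (blk 10, set 2) → VC-HIT  vc=[18]
12: 0x97 (blk 18, set 2) → VC-HIT  vc=[10]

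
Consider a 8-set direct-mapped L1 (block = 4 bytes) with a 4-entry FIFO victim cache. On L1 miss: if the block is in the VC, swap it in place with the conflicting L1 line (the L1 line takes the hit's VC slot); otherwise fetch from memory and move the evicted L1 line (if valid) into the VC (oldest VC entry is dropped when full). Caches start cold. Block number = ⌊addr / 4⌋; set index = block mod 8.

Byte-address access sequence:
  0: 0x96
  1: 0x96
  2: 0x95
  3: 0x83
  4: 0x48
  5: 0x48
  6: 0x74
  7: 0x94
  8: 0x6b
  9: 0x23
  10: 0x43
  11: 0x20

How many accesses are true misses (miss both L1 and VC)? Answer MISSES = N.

MISSES = 7

0: 0x96 (blk 37, set 5) → MISS  vc=[]
1: 0x96 (blk 37, set 5) → L1-HIT  vc=[]
2: 0x95 (blk 37, set 5) → L1-HIT  vc=[]
3: 0x83 (blk 32, set 0) → MISS  vc=[]
4: 0x48 (blk 18, set 2) → MISS  vc=[]
5: 0x48 (blk 18, set 2) → L1-HIT  vc=[]
6: 0x74 (blk 29, set 5) → MISS  vc=[37]
7: 0x94 (blk 37, set 5) → VC-HIT  vc=[29]
8: 0x6b (blk 26, set 2) → MISS  vc=[29, 18]
9: 0x23 (blk 8, set 0) → MISS  vc=[29, 18, 32]
10: 0x43 (blk 16, set 0) → MISS  vc=[29, 18, 32, 8]
11: 0x20 (blk 8, set 0) → VC-HIT  vc=[29, 18, 32, 16]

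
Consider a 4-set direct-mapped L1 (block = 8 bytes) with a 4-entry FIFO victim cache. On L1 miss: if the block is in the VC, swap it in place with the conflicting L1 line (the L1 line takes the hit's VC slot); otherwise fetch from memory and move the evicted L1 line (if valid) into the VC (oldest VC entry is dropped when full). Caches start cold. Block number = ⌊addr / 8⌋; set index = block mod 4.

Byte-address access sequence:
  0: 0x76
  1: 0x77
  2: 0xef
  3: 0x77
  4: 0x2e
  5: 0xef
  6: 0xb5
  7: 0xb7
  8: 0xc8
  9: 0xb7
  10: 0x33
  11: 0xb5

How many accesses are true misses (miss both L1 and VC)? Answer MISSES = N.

MISSES = 6

0: 0x76 (blk 14, set 2) → MISS  vc=[]
1: 0x77 (blk 14, set 2) → L1-HIT  vc=[]
2: 0xef (blk 29, set 1) → MISS  vc=[]
3: 0x77 (blk 14, set 2) → L1-HIT  vc=[]
4: 0x2e (blk 5, set 1) → MISS  vc=[29]
5: 0xef (blk 29, set 1) → VC-HIT  vc=[5]
6: 0xb5 (blk 22, set 2) → MISS  vc=[5, 14]
7: 0xb7 (blk 22, set 2) → L1-HIT  vc=[5, 14]
8: 0xc8 (blk 25, set 1) → MISS  vc=[5, 14, 29]
9: 0xb7 (blk 22, set 2) → L1-HIT  vc=[5, 14, 29]
10: 0x33 (blk 6, set 2) → MISS  vc=[5, 14, 29, 22]
11: 0xb5 (blk 22, set 2) → VC-HIT  vc=[5, 14, 29, 6]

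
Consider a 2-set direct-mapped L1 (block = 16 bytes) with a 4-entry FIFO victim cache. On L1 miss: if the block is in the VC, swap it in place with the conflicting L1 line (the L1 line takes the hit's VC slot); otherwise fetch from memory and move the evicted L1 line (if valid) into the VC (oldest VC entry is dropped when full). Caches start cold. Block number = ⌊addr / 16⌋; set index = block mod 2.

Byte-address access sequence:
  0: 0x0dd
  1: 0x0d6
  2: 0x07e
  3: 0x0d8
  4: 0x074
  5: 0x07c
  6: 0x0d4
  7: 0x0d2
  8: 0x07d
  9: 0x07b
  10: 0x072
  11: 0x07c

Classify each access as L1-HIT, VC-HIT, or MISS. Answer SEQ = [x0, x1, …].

0: 0xdd (blk 13, set 1) → MISS  vc=[]
1: 0xd6 (blk 13, set 1) → L1-HIT  vc=[]
2: 0x7e (blk 7, set 1) → MISS  vc=[13]
3: 0xd8 (blk 13, set 1) → VC-HIT  vc=[7]
4: 0x74 (blk 7, set 1) → VC-HIT  vc=[13]
5: 0x7c (blk 7, set 1) → L1-HIT  vc=[13]
6: 0xd4 (blk 13, set 1) → VC-HIT  vc=[7]
7: 0xd2 (blk 13, set 1) → L1-HIT  vc=[7]
8: 0x7d (blk 7, set 1) → VC-HIT  vc=[13]
9: 0x7b (blk 7, set 1) → L1-HIT  vc=[13]
10: 0x72 (blk 7, set 1) → L1-HIT  vc=[13]
11: 0x7c (blk 7, set 1) → L1-HIT  vc=[13]

SEQ = [MISS, L1-HIT, MISS, VC-HIT, VC-HIT, L1-HIT, VC-HIT, L1-HIT, VC-HIT, L1-HIT, L1-HIT, L1-HIT]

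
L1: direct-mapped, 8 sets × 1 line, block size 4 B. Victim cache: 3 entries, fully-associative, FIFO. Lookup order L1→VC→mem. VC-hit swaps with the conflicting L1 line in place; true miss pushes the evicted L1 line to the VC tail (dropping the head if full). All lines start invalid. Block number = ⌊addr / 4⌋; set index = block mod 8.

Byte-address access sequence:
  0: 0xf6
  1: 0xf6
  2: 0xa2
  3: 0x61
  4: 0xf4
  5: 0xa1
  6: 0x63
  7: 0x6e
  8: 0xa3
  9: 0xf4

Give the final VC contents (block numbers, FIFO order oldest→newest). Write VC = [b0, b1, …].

#0 0xf6→b61/s5 MISS; vc=[]
#1 0xf6→b61/s5 L1-HIT; vc=[]
#2 0xa2→b40/s0 MISS; vc=[]
#3 0x61→b24/s0 MISS; vc=[40]
#4 0xf4→b61/s5 L1-HIT; vc=[40]
#5 0xa1→b40/s0 VC-HIT; vc=[24]
#6 0x63→b24/s0 VC-HIT; vc=[40]
#7 0x6e→b27/s3 MISS; vc=[40]
#8 0xa3→b40/s0 VC-HIT; vc=[24]
#9 0xf4→b61/s5 L1-HIT; vc=[24]

VC = [24]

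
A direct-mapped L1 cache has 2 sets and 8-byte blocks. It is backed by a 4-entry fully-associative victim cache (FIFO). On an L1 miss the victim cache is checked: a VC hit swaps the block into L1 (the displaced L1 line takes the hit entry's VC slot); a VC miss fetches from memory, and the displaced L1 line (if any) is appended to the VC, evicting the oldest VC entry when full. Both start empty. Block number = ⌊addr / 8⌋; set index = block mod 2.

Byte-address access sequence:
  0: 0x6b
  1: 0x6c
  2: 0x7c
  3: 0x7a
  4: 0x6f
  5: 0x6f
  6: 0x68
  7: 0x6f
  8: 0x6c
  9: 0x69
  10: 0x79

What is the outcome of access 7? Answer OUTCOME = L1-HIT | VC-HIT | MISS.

  [0] addr=0x6b blk=13 s=1: MISS | VC []
  [1] addr=0x6c blk=13 s=1: L1-HIT | VC []
  [2] addr=0x7c blk=15 s=1: MISS | VC [13]
  [3] addr=0x7a blk=15 s=1: L1-HIT | VC [13]
  [4] addr=0x6f blk=13 s=1: VC-HIT | VC [15]
  [5] addr=0x6f blk=13 s=1: L1-HIT | VC [15]
  [6] addr=0x68 blk=13 s=1: L1-HIT | VC [15]
  [7] addr=0x6f blk=13 s=1: L1-HIT | VC [15]
  [8] addr=0x6c blk=13 s=1: L1-HIT | VC [15]
  [9] addr=0x69 blk=13 s=1: L1-HIT | VC [15]
  [10] addr=0x79 blk=15 s=1: VC-HIT | VC [13]

OUTCOME = L1-HIT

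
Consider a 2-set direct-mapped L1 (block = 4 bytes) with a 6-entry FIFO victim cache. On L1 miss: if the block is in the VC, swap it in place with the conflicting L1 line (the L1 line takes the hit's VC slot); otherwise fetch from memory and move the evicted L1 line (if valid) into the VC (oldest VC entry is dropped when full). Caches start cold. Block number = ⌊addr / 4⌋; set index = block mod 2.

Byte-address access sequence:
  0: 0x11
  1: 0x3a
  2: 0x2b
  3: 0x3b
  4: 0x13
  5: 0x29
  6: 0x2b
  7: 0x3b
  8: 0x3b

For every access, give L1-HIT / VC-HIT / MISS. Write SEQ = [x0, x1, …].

#0 0x11→b4/s0 MISS; vc=[]
#1 0x3a→b14/s0 MISS; vc=[4]
#2 0x2b→b10/s0 MISS; vc=[4,14]
#3 0x3b→b14/s0 VC-HIT; vc=[4,10]
#4 0x13→b4/s0 VC-HIT; vc=[14,10]
#5 0x29→b10/s0 VC-HIT; vc=[14,4]
#6 0x2b→b10/s0 L1-HIT; vc=[14,4]
#7 0x3b→b14/s0 VC-HIT; vc=[10,4]
#8 0x3b→b14/s0 L1-HIT; vc=[10,4]

SEQ = [MISS, MISS, MISS, VC-HIT, VC-HIT, VC-HIT, L1-HIT, VC-HIT, L1-HIT]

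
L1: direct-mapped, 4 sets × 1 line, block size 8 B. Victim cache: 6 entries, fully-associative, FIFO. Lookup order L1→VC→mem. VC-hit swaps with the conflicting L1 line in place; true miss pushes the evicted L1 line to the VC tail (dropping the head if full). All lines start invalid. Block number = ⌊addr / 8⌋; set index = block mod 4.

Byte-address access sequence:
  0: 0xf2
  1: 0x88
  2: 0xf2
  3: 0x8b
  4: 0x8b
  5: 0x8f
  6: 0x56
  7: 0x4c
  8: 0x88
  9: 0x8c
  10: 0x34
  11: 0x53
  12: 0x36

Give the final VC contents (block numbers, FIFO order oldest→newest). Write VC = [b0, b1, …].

VC = [30, 9, 10]

0: 0xf2 (blk 30, set 2) → MISS  vc=[]
1: 0x88 (blk 17, set 1) → MISS  vc=[]
2: 0xf2 (blk 30, set 2) → L1-HIT  vc=[]
3: 0x8b (blk 17, set 1) → L1-HIT  vc=[]
4: 0x8b (blk 17, set 1) → L1-HIT  vc=[]
5: 0x8f (blk 17, set 1) → L1-HIT  vc=[]
6: 0x56 (blk 10, set 2) → MISS  vc=[30]
7: 0x4c (blk 9, set 1) → MISS  vc=[30, 17]
8: 0x88 (blk 17, set 1) → VC-HIT  vc=[30, 9]
9: 0x8c (blk 17, set 1) → L1-HIT  vc=[30, 9]
10: 0x34 (blk 6, set 2) → MISS  vc=[30, 9, 10]
11: 0x53 (blk 10, set 2) → VC-HIT  vc=[30, 9, 6]
12: 0x36 (blk 6, set 2) → VC-HIT  vc=[30, 9, 10]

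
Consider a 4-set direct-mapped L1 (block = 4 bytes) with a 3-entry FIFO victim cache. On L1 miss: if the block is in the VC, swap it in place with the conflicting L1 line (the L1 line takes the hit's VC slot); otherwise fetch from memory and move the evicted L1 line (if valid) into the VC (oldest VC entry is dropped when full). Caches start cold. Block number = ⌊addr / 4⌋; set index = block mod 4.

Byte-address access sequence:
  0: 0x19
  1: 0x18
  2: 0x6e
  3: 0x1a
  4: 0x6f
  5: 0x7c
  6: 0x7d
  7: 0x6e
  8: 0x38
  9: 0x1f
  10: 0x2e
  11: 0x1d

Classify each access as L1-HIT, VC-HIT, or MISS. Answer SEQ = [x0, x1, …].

0: 0x19 (blk 6, set 2) → MISS  vc=[]
1: 0x18 (blk 6, set 2) → L1-HIT  vc=[]
2: 0x6e (blk 27, set 3) → MISS  vc=[]
3: 0x1a (blk 6, set 2) → L1-HIT  vc=[]
4: 0x6f (blk 27, set 3) → L1-HIT  vc=[]
5: 0x7c (blk 31, set 3) → MISS  vc=[27]
6: 0x7d (blk 31, set 3) → L1-HIT  vc=[27]
7: 0x6e (blk 27, set 3) → VC-HIT  vc=[31]
8: 0x38 (blk 14, set 2) → MISS  vc=[31, 6]
9: 0x1f (blk 7, set 3) → MISS  vc=[31, 6, 27]
10: 0x2e (blk 11, set 3) → MISS  vc=[6, 27, 7]
11: 0x1d (blk 7, set 3) → VC-HIT  vc=[6, 27, 11]

SEQ = [MISS, L1-HIT, MISS, L1-HIT, L1-HIT, MISS, L1-HIT, VC-HIT, MISS, MISS, MISS, VC-HIT]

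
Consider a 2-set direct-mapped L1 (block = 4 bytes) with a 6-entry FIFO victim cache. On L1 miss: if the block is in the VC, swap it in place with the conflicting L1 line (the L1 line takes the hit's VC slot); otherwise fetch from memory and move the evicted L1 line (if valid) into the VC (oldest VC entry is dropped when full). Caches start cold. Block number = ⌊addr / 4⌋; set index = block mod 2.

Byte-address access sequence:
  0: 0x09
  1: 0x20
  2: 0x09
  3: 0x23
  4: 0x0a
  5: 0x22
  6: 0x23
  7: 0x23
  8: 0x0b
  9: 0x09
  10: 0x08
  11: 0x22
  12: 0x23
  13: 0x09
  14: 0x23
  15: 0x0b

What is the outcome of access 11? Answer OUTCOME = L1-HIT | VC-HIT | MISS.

#0 0x9→b2/s0 MISS; vc=[]
#1 0x20→b8/s0 MISS; vc=[2]
#2 0x9→b2/s0 VC-HIT; vc=[8]
#3 0x23→b8/s0 VC-HIT; vc=[2]
#4 0xa→b2/s0 VC-HIT; vc=[8]
#5 0x22→b8/s0 VC-HIT; vc=[2]
#6 0x23→b8/s0 L1-HIT; vc=[2]
#7 0x23→b8/s0 L1-HIT; vc=[2]
#8 0xb→b2/s0 VC-HIT; vc=[8]
#9 0x9→b2/s0 L1-HIT; vc=[8]
#10 0x8→b2/s0 L1-HIT; vc=[8]
#11 0x22→b8/s0 VC-HIT; vc=[2]
#12 0x23→b8/s0 L1-HIT; vc=[2]
#13 0x9→b2/s0 VC-HIT; vc=[8]
#14 0x23→b8/s0 VC-HIT; vc=[2]
#15 0xb→b2/s0 VC-HIT; vc=[8]

OUTCOME = VC-HIT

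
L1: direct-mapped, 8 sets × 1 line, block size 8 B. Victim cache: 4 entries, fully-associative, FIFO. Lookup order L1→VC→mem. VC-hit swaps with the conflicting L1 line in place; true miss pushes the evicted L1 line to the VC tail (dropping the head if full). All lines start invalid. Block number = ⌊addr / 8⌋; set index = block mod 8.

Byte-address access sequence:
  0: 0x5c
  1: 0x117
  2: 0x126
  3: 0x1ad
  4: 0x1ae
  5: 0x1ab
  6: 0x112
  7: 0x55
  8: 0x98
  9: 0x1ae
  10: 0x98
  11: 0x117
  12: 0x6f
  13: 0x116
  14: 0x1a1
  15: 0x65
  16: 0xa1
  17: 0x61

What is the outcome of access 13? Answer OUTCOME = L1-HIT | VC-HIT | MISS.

#0 0x5c→b11/s3 MISS; vc=[]
#1 0x117→b34/s2 MISS; vc=[]
#2 0x126→b36/s4 MISS; vc=[]
#3 0x1ad→b53/s5 MISS; vc=[]
#4 0x1ae→b53/s5 L1-HIT; vc=[]
#5 0x1ab→b53/s5 L1-HIT; vc=[]
#6 0x112→b34/s2 L1-HIT; vc=[]
#7 0x55→b10/s2 MISS; vc=[34]
#8 0x98→b19/s3 MISS; vc=[34,11]
#9 0x1ae→b53/s5 L1-HIT; vc=[34,11]
#10 0x98→b19/s3 L1-HIT; vc=[34,11]
#11 0x117→b34/s2 VC-HIT; vc=[10,11]
#12 0x6f→b13/s5 MISS; vc=[10,11,53]
#13 0x116→b34/s2 L1-HIT; vc=[10,11,53]
#14 0x1a1→b52/s4 MISS; vc=[10,11,53,36]
#15 0x65→b12/s4 MISS; vc=[11,53,36,52]
#16 0xa1→b20/s4 MISS; vc=[53,36,52,12]
#17 0x61→b12/s4 VC-HIT; vc=[53,36,52,20]

OUTCOME = L1-HIT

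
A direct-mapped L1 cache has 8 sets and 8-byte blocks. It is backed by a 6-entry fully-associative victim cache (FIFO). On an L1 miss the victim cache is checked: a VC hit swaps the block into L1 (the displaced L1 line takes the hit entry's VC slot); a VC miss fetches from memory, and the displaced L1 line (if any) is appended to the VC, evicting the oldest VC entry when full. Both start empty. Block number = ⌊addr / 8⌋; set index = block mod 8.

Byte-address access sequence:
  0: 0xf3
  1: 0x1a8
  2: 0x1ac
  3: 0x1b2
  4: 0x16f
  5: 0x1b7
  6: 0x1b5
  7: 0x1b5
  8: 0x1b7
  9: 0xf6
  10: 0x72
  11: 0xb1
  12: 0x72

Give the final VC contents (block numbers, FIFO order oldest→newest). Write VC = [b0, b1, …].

0: 0xf3 (blk 30, set 6) → MISS  vc=[]
1: 0x1a8 (blk 53, set 5) → MISS  vc=[]
2: 0x1ac (blk 53, set 5) → L1-HIT  vc=[]
3: 0x1b2 (blk 54, set 6) → MISS  vc=[30]
4: 0x16f (blk 45, set 5) → MISS  vc=[30, 53]
5: 0x1b7 (blk 54, set 6) → L1-HIT  vc=[30, 53]
6: 0x1b5 (blk 54, set 6) → L1-HIT  vc=[30, 53]
7: 0x1b5 (blk 54, set 6) → L1-HIT  vc=[30, 53]
8: 0x1b7 (blk 54, set 6) → L1-HIT  vc=[30, 53]
9: 0xf6 (blk 30, set 6) → VC-HIT  vc=[54, 53]
10: 0x72 (blk 14, set 6) → MISS  vc=[54, 53, 30]
11: 0xb1 (blk 22, set 6) → MISS  vc=[54, 53, 30, 14]
12: 0x72 (blk 14, set 6) → VC-HIT  vc=[54, 53, 30, 22]

VC = [54, 53, 30, 22]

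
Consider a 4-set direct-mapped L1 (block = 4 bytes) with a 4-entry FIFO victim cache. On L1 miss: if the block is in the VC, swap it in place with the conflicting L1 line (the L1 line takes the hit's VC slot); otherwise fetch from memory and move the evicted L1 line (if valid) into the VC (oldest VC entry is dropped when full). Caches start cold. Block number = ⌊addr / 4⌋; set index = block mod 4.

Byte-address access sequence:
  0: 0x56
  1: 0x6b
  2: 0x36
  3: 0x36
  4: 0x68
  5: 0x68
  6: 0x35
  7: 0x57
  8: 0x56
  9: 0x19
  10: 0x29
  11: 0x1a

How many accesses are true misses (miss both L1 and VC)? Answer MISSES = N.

MISSES = 5

  [0] addr=0x56 blk=21 s=1: MISS | VC []
  [1] addr=0x6b blk=26 s=2: MISS | VC []
  [2] addr=0x36 blk=13 s=1: MISS | VC [21]
  [3] addr=0x36 blk=13 s=1: L1-HIT | VC [21]
  [4] addr=0x68 blk=26 s=2: L1-HIT | VC [21]
  [5] addr=0x68 blk=26 s=2: L1-HIT | VC [21]
  [6] addr=0x35 blk=13 s=1: L1-HIT | VC [21]
  [7] addr=0x57 blk=21 s=1: VC-HIT | VC [13]
  [8] addr=0x56 blk=21 s=1: L1-HIT | VC [13]
  [9] addr=0x19 blk=6 s=2: MISS | VC [13, 26]
  [10] addr=0x29 blk=10 s=2: MISS | VC [13, 26, 6]
  [11] addr=0x1a blk=6 s=2: VC-HIT | VC [13, 26, 10]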